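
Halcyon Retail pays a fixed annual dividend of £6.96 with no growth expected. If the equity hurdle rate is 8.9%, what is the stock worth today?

£78.20

Zero-growth DDM (perpetuity): P₀ = D/r = 6.96 / 0.089 = 78.2022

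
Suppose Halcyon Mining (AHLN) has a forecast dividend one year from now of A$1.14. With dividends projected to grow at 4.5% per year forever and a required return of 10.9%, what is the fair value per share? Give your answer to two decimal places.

A$17.81

Gordon growth model: P₀ = D₁/(r − g), with D₁ = 1.14 given directly.
P₀ = 1.1400 / (0.109 − 0.045) = 1.1400 / 0.064 = 17.8125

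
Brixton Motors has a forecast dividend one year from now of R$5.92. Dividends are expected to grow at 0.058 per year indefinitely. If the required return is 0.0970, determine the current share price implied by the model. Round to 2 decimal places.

Gordon growth model: P₀ = D₁/(r − g), with D₁ = 5.92 given directly.
P₀ = 5.9200 / (0.097 − 0.058) = 5.9200 / 0.039 = 151.7949

R$151.79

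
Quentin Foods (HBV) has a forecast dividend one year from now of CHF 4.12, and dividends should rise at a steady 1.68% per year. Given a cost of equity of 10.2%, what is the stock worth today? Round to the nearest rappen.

CHF 48.36

Gordon growth model: P₀ = D₁/(r − g), with D₁ = 4.12 given directly.
P₀ = 4.1200 / (0.102 − 0.0168) = 4.1200 / 0.0852 = 48.3568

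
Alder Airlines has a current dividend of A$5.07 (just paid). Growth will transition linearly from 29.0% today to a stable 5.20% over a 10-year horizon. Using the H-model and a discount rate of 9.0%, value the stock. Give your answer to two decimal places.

A$299.13

H-model: P₀ = D₀[(1+g_L) + H(g_S−g_L)]/(r−g_L), with H = 10/2 = 5.
P₀ = 5.07 × [(1+0.052) + 5×(0.29−0.052)] / (0.09−0.052)
   = 5.07 × 2.2420 / 0.038 = 299.1300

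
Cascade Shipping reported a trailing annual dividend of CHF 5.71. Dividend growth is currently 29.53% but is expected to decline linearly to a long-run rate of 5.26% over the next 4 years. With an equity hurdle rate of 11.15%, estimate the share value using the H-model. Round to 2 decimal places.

H-model: P₀ = D₀[(1+g_L) + H(g_S−g_L)]/(r−g_L), with H = 4/2 = 2.
P₀ = 5.71 × [(1+0.0526) + 2×(0.2953−0.0526)] / (0.1115−0.0526)
   = 5.71 × 1.5380 / 0.0589 = 149.0998

CHF 149.10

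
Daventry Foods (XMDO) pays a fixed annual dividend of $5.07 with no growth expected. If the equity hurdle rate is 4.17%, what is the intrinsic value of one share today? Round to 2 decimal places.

Zero-growth DDM (perpetuity): P₀ = D/r = 5.07 / 0.0417 = 121.5827

$121.58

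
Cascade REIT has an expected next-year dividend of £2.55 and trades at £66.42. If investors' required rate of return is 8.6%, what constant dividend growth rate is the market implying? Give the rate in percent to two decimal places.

From P₀ = D₁/(r − g), the implied growth is g = r − D₁/P₀.
g = 0.086 − 2.55/66.42 = 0.086 − 0.03839 = 0.04761

4.76%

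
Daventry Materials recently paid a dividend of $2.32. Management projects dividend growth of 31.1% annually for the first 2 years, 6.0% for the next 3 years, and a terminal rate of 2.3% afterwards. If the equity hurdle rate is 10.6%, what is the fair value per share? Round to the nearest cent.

$50.37

Three-stage DDM. Project D₁…D_5; terminal Gordon value at t=5 with g = 0.023; discount at r = 0.106.
D_1 = 3.0415
D_2 = 3.9874
D_3 = 4.2267
D_4 = 4.4803
D_5 = 4.7491
TV_5 = 4.8583/(0.106−0.023) = 58.5340
P₀ = Σ Dₜ/(1+r)ᵗ + TV_5/(1+r)^5 = 50.3677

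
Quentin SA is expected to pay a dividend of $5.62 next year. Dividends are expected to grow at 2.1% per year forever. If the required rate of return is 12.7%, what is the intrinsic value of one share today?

Gordon growth model: P₀ = D₁/(r − g), with D₁ = 5.62 given directly.
P₀ = 5.6200 / (0.127 − 0.021) = 5.6200 / 0.106 = 53.0189

$53.02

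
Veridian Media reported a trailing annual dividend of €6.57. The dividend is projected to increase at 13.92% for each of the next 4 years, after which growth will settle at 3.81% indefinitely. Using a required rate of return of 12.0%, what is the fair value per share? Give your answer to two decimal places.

€116.56

Two-stage DDM. Project D₁…D_4 at 0.1392, terminal growth 0.0381, discount at r = 0.12.
D_1 = 7.4845
D_2 = 8.5264
D_3 = 9.7133
D_4 = 11.0654
Terminal value at t=4: TV = D_5/(r−g) = 11.4869/(0.12−0.0381) = 140.2557
P₀ = 7.4845/(1+0.12)^1 + 8.5264/(1+0.12)^2 + 9.7133/(1+0.12)^3 + 11.0654/(1+0.12)^4 + 140.2557/(1+0.12)^4 = 116.5608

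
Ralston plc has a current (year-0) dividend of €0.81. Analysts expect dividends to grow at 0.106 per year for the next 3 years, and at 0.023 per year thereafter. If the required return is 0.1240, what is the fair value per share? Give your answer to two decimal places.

€10.17

Two-stage DDM. Project D₁…D_3 at 0.106, terminal growth 0.023, discount at r = 0.124.
D_1 = 0.8959
D_2 = 0.9908
D_3 = 1.0958
Terminal value at t=3: TV = D_4/(r−g) = 1.1211/(0.124−0.023) = 11.0995
P₀ = 0.8959/(1+0.124)^1 + 0.9908/(1+0.124)^2 + 1.0958/(1+0.124)^3 + 11.0995/(1+0.124)^3 = 10.1694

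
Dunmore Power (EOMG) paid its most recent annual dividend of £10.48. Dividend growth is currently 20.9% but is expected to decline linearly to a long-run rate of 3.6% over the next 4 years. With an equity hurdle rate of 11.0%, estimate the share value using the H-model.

£195.72

H-model: P₀ = D₀[(1+g_L) + H(g_S−g_L)]/(r−g_L), with H = 4/2 = 2.
P₀ = 10.48 × [(1+0.036) + 2×(0.209−0.036)] / (0.11−0.036)
   = 10.48 × 1.3820 / 0.074 = 195.7211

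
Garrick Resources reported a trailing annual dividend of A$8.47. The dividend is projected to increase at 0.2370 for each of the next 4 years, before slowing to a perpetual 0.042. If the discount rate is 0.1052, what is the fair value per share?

A$264.41

Two-stage DDM. Project D₁…D_4 at 0.237, terminal growth 0.042, discount at r = 0.1052.
D_1 = 10.4774
D_2 = 12.9605
D_3 = 16.0322
D_4 = 19.8318
Terminal value at t=4: TV = D_5/(r−g) = 20.6647/(0.1052−0.042) = 326.9737
P₀ = 10.4774/(1+0.1052)^1 + 12.9605/(1+0.1052)^2 + 16.0322/(1+0.1052)^3 + 19.8318/(1+0.1052)^4 + 326.9737/(1+0.1052)^4 = 264.4129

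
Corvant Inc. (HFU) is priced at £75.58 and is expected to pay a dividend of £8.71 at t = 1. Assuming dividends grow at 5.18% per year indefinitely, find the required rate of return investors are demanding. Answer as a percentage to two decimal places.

16.70%

Rearranging the constant-growth DDM: r = D₁/P₀ + g.
r = 8.7100 / 75.58 + 0.0518 = 0.11524 + 0.0518 = 0.16704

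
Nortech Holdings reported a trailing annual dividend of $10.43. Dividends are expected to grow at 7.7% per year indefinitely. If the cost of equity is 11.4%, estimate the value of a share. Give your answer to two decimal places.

Gordon growth model: P₀ = D₁/(r − g). D₁ = 10.43 × (1 + 0.077) = 11.2331.
P₀ = 11.2331 / (0.114 − 0.077) = 11.2331 / 0.037 = 303.5976

$303.60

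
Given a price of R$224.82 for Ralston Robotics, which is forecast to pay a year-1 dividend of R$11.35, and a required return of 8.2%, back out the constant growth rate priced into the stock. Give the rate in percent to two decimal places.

From P₀ = D₁/(r − g), the implied growth is g = r − D₁/P₀.
g = 0.082 − 11.35/224.82 = 0.082 − 0.05048 = 0.03152

3.15%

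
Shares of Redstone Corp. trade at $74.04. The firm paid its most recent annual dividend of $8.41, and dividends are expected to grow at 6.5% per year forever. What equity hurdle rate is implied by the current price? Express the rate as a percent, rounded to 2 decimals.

Rearranging the constant-growth DDM: r = D₁/P₀ + g.
D₁ = 8.41 × (1 + 0.065) = 8.9566.
r = 8.9566 / 74.04 + 0.065 = 0.12097 + 0.065 = 0.18597

18.60%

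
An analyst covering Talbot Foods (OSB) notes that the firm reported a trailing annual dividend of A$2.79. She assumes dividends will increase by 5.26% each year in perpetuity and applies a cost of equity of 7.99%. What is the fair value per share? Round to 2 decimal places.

A$107.57

Gordon growth model: P₀ = D₁/(r − g). D₁ = 2.79 × (1 + 0.0526) = 2.9368.
P₀ = 2.9368 / (0.0799 − 0.0526) = 2.9368 / 0.0273 = 107.5734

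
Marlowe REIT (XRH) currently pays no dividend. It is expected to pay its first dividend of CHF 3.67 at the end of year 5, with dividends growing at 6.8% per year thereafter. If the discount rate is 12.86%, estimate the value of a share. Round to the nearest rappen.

Deferred-dividend DDM. At t=4 the remaining stream is a growing perpetuity with first payment D_5 = 3.67.
V_4 = D_5/(r−g) = 3.67/(0.1286−0.068) = 60.5611
P₀ = V_4/(1+r)^4 = 60.5611/(1+0.1286)^4 = 37.3279

CHF 37.33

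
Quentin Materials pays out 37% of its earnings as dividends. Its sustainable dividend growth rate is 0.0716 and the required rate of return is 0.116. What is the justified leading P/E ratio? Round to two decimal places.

Justified leading P/E = b/(r−g) = 0.37/(0.116−0.0716) = 8.3333

8.33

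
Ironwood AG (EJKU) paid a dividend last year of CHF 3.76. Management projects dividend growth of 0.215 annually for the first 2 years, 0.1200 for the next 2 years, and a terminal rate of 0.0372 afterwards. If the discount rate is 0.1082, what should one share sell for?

Three-stage DDM. Project D₁…D_4; terminal Gordon value at t=4 with g = 0.0372; discount at r = 0.1082.
D_1 = 4.5684
D_2 = 5.5506
D_3 = 6.2167
D_4 = 6.9627
TV_4 = 7.2217/(0.1082−0.0372) = 101.7140
P₀ = Σ Dₜ/(1+r)ᵗ + TV_4/(1+r)^4 = 85.2647

CHF 85.26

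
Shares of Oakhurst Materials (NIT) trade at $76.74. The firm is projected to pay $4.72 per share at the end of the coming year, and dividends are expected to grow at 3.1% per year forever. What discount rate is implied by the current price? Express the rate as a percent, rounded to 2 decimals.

Rearranging the constant-growth DDM: r = D₁/P₀ + g.
r = 4.7200 / 76.74 + 0.031 = 0.06151 + 0.031 = 0.09251

9.25%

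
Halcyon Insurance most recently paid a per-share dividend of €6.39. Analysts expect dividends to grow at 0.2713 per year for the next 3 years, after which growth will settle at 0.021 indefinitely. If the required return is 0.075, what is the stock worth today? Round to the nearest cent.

€226.89

Two-stage DDM. Project D₁…D_3 at 0.2713, terminal growth 0.021, discount at r = 0.075.
D_1 = 8.1236
D_2 = 10.3275
D_3 = 13.1294
Terminal value at t=3: TV = D_4/(r−g) = 13.4051/(0.075−0.021) = 248.2430
P₀ = 8.1236/(1+0.075)^1 + 10.3275/(1+0.075)^2 + 13.1294/(1+0.075)^3 + 248.2430/(1+0.075)^3 = 226.8881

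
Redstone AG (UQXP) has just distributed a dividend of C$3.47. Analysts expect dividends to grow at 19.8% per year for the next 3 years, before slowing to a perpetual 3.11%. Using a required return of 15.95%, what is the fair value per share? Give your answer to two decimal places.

C$41.85

Two-stage DDM. Project D₁…D_3 at 0.198, terminal growth 0.0311, discount at r = 0.1595.
D_1 = 4.1571
D_2 = 4.9802
D_3 = 5.9662
Terminal value at t=3: TV = D_4/(r−g) = 6.1518/(0.1595−0.0311) = 47.9111
P₀ = 4.1571/(1+0.1595)^1 + 4.9802/(1+0.1595)^2 + 5.9662/(1+0.1595)^3 + 47.9111/(1+0.1595)^3 = 41.8510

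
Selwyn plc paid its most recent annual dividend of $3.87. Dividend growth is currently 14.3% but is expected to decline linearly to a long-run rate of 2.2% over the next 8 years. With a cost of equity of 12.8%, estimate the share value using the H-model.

H-model: P₀ = D₀[(1+g_L) + H(g_S−g_L)]/(r−g_L), with H = 8/2 = 4.
P₀ = 3.87 × [(1+0.022) + 4×(0.143−0.022)] / (0.128−0.022)
   = 3.87 × 1.5060 / 0.106 = 54.9832

$54.98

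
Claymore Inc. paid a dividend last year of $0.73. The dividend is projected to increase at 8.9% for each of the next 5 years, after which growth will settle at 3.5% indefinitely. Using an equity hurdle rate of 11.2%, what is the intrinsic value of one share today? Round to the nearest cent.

$12.27

Two-stage DDM. Project D₁…D_5 at 0.089, terminal growth 0.035, discount at r = 0.112.
D_1 = 0.7950
D_2 = 0.8657
D_3 = 0.9428
D_4 = 1.0267
D_5 = 1.1181
Terminal value at t=5: TV = D_6/(r−g) = 1.1572/(0.112−0.035) = 15.0284
P₀ = 0.7950/(1+0.112)^1 + 0.8657/(1+0.112)^2 + 0.9428/(1+0.112)^3 + 1.0267/(1+0.112)^4 + 1.1181/(1+0.112)^5 + 15.0284/(1+0.112)^5 = 12.2684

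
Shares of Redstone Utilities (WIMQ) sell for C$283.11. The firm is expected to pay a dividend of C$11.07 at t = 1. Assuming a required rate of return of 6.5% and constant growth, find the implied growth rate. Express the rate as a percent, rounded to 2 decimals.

From P₀ = D₁/(r − g), the implied growth is g = r − D₁/P₀.
g = 0.065 − 11.07/283.11 = 0.065 − 0.03910 = 0.02590

2.59%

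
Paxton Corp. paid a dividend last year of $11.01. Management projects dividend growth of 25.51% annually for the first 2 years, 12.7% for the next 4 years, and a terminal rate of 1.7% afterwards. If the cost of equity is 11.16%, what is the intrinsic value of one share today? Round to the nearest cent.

Three-stage DDM. Project D₁…D_6; terminal Gordon value at t=6 with g = 0.017; discount at r = 0.1116.
D_1 = 13.8187
D_2 = 17.3438
D_3 = 19.5465
D_4 = 22.0288
D_5 = 24.8265
D_6 = 27.9795
TV_6 = 28.4551/(0.1116−0.017) = 300.7942
P₀ = Σ Dₜ/(1+r)ᵗ + TV_6/(1+r)^6 = 244.0166

$244.02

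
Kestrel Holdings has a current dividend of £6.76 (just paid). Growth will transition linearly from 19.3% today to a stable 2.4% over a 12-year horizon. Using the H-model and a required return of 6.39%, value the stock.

£345.29

H-model: P₀ = D₀[(1+g_L) + H(g_S−g_L)]/(r−g_L), with H = 12/2 = 6.
P₀ = 6.76 × [(1+0.024) + 6×(0.193−0.024)] / (0.0639−0.024)
   = 6.76 × 2.0380 / 0.0399 = 345.2852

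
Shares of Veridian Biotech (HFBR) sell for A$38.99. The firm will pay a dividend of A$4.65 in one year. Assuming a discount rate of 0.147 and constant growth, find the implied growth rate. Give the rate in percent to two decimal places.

2.77%

From P₀ = D₁/(r − g), the implied growth is g = r − D₁/P₀.
g = 0.147 − 4.65/38.99 = 0.147 − 0.11926 = 0.02774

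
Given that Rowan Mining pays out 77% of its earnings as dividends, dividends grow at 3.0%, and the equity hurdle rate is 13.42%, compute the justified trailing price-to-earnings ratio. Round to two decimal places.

Justified trailing P/E = b(1+g)/(r−g) = 0.77×(1+0.03)/(0.1342−0.03) = 7.6113

7.61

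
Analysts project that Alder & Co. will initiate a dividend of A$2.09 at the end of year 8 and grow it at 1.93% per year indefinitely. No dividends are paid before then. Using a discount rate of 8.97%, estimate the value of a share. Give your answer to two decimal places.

A$16.27

Deferred-dividend DDM. At t=7 the remaining stream is a growing perpetuity with first payment D_8 = 2.09.
V_7 = D_8/(r−g) = 2.09/(0.0897−0.0193) = 29.6875
P₀ = V_7/(1+r)^7 = 29.6875/(1+0.0897)^7 = 16.2714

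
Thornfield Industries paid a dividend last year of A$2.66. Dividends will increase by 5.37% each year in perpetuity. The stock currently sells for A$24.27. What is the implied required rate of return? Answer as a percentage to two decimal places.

16.92%

Rearranging the constant-growth DDM: r = D₁/P₀ + g.
D₁ = 2.66 × (1 + 0.0537) = 2.8028.
r = 2.8028 / 24.27 + 0.0537 = 0.11549 + 0.0537 = 0.16919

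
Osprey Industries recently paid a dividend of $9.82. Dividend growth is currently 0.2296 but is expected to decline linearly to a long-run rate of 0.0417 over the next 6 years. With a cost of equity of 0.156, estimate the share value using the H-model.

$137.93

H-model: P₀ = D₀[(1+g_L) + H(g_S−g_L)]/(r−g_L), with H = 6/2 = 3.
P₀ = 9.82 × [(1+0.0417) + 3×(0.2296−0.0417)] / (0.156−0.0417)
   = 9.82 × 1.6054 / 0.1143 = 137.9268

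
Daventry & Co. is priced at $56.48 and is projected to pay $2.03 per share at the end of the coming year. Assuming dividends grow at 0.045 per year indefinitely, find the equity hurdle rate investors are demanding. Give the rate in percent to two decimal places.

Rearranging the constant-growth DDM: r = D₁/P₀ + g.
r = 2.0300 / 56.48 + 0.045 = 0.03594 + 0.045 = 0.08094

8.09%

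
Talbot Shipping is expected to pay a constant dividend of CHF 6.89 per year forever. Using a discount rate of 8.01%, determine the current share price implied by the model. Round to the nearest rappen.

Zero-growth DDM (perpetuity): P₀ = D/r = 6.89 / 0.0801 = 86.0175

CHF 86.02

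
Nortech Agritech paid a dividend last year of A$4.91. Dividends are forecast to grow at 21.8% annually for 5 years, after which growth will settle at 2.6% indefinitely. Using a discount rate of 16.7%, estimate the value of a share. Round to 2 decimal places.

Two-stage DDM. Project D₁…D_5 at 0.218, terminal growth 0.026, discount at r = 0.167.
D_1 = 5.9804
D_2 = 7.2841
D_3 = 8.8720
D_4 = 10.8061
D_5 = 13.1619
Terminal value at t=5: TV = D_6/(r−g) = 13.5041/(0.167−0.026) = 95.7737
P₀ = 5.9804/(1+0.167)^1 + 7.2841/(1+0.167)^2 + 8.8720/(1+0.167)^3 + 10.8061/(1+0.167)^4 + 13.1619/(1+0.167)^5 + 95.7737/(1+0.167)^5 = 72.2103

A$72.21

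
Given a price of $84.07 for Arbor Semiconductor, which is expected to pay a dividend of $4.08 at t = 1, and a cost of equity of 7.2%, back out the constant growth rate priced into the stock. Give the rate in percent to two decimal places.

From P₀ = D₁/(r − g), the implied growth is g = r − D₁/P₀.
g = 0.072 − 4.08/84.07 = 0.072 − 0.04853 = 0.02347

2.35%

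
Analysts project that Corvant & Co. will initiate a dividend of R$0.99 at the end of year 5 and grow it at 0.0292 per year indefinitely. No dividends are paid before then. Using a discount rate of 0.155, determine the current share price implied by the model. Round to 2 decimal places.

R$4.42

Deferred-dividend DDM. At t=4 the remaining stream is a growing perpetuity with first payment D_5 = 0.99.
V_4 = D_5/(r−g) = 0.99/(0.155−0.0292) = 7.8696
P₀ = V_4/(1+r)^4 = 7.8696/(1+0.155)^4 = 4.4221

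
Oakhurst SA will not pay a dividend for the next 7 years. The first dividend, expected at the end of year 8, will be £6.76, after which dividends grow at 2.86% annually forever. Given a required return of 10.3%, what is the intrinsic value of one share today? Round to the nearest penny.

Deferred-dividend DDM. At t=7 the remaining stream is a growing perpetuity with first payment D_8 = 6.76.
V_7 = D_8/(r−g) = 6.76/(0.103−0.0286) = 90.8602
P₀ = V_7/(1+r)^7 = 90.8602/(1+0.103)^7 = 45.7452

£45.75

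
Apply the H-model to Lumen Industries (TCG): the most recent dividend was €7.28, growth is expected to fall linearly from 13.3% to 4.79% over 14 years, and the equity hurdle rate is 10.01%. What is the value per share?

H-model: P₀ = D₀[(1+g_L) + H(g_S−g_L)]/(r−g_L), with H = 14/2 = 7.
P₀ = 7.28 × [(1+0.0479) + 7×(0.133−0.0479)] / (0.1001−0.0479)
   = 7.28 × 1.6436 / 0.0522 = 229.2224

€229.22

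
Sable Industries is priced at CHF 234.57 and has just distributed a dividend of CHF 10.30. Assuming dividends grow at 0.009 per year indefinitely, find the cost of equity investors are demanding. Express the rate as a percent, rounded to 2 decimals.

Rearranging the constant-growth DDM: r = D₁/P₀ + g.
D₁ = 10.30 × (1 + 0.009) = 10.3927.
r = 10.3927 / 234.57 + 0.009 = 0.04431 + 0.009 = 0.05331

5.33%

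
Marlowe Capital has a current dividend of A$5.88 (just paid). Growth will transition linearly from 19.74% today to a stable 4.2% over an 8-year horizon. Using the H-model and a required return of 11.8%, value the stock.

A$128.71

H-model: P₀ = D₀[(1+g_L) + H(g_S−g_L)]/(r−g_L), with H = 8/2 = 4.
P₀ = 5.88 × [(1+0.042) + 4×(0.1974−0.042)] / (0.118−0.042)
   = 5.88 × 1.6636 / 0.076 = 128.7101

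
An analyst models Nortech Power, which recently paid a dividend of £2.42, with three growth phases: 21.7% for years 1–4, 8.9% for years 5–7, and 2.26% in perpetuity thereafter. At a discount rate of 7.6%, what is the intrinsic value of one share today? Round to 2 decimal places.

Three-stage DDM. Project D₁…D_7; terminal Gordon value at t=7 with g = 0.0226; discount at r = 0.076.
D_1 = 2.9451
D_2 = 3.5842
D_3 = 4.3620
D_4 = 5.3086
D_5 = 5.7810
D_6 = 6.2955
D_7 = 6.8559
TV_7 = 7.0108/(0.076−0.0226) = 131.2882
P₀ = Σ Dₜ/(1+r)ᵗ + TV_7/(1+r)^7 = 104.0863

£104.09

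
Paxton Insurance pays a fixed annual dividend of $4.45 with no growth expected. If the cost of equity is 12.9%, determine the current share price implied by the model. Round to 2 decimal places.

Zero-growth DDM (perpetuity): P₀ = D/r = 4.45 / 0.129 = 34.4961

$34.50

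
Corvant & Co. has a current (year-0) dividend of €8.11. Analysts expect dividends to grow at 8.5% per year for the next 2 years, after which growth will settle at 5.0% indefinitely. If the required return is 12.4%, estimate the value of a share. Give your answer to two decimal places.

€122.61

Two-stage DDM. Project D₁…D_2 at 0.085, terminal growth 0.05, discount at r = 0.124.
D_1 = 8.7993
D_2 = 9.5473
Terminal value at t=2: TV = D_3/(r−g) = 10.0247/(0.124−0.05) = 135.4684
P₀ = 8.7993/(1+0.124)^1 + 9.5473/(1+0.124)^2 + 135.4684/(1+0.124)^2 = 122.6129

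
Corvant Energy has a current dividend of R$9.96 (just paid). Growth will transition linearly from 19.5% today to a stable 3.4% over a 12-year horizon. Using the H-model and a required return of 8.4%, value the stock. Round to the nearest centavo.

H-model: P₀ = D₀[(1+g_L) + H(g_S−g_L)]/(r−g_L), with H = 12/2 = 6.
P₀ = 9.96 × [(1+0.034) + 6×(0.195−0.034)] / (0.084−0.034)
   = 9.96 × 2.0000 / 0.05 = 398.4000

R$398.40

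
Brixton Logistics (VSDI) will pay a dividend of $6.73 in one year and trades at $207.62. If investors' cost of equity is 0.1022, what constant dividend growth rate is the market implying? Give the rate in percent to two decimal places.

6.98%

From P₀ = D₁/(r − g), the implied growth is g = r − D₁/P₀.
g = 0.1022 − 6.73/207.62 = 0.1022 − 0.03241 = 0.06979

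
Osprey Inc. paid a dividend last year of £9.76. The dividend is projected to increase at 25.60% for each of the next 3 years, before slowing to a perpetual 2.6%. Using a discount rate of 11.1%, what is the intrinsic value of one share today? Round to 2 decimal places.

£207.83

Two-stage DDM. Project D₁…D_3 at 0.256, terminal growth 0.026, discount at r = 0.111.
D_1 = 12.2586
D_2 = 15.3968
D_3 = 19.3383
Terminal value at t=3: TV = D_4/(r−g) = 19.8411/(0.111−0.026) = 233.4249
P₀ = 12.2586/(1+0.111)^1 + 15.3968/(1+0.111)^2 + 19.3383/(1+0.111)^3 + 233.4249/(1+0.111)^3 = 207.8273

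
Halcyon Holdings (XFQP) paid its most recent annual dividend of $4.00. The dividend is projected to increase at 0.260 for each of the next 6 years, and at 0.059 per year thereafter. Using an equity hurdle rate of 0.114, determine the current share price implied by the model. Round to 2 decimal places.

$199.01

Two-stage DDM. Project D₁…D_6 at 0.26, terminal growth 0.059, discount at r = 0.114.
D_1 = 5.0400
D_2 = 6.3504
D_3 = 8.0015
D_4 = 10.0819
D_5 = 12.7032
D_6 = 16.0060
Terminal value at t=6: TV = D_7/(r−g) = 16.9504/(0.114−0.059) = 308.1886
P₀ = 5.0400/(1+0.114)^1 + 6.3504/(1+0.114)^2 + 8.0015/(1+0.114)^3 + 10.0819/(1+0.114)^4 + 12.7032/(1+0.114)^5 + 16.0060/(1+0.114)^6 + 308.1886/(1+0.114)^6 = 199.0068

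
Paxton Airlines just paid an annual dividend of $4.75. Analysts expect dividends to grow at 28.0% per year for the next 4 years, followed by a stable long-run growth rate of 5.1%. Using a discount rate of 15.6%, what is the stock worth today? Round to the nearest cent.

$96.14

Two-stage DDM. Project D₁…D_4 at 0.28, terminal growth 0.051, discount at r = 0.156.
D_1 = 6.0800
D_2 = 7.7824
D_3 = 9.9615
D_4 = 12.7507
Terminal value at t=4: TV = D_5/(r−g) = 13.4010/(0.156−0.051) = 127.6283
P₀ = 6.0800/(1+0.156)^1 + 7.7824/(1+0.156)^2 + 9.9615/(1+0.156)^3 + 12.7507/(1+0.156)^4 + 127.6283/(1+0.156)^4 = 96.1403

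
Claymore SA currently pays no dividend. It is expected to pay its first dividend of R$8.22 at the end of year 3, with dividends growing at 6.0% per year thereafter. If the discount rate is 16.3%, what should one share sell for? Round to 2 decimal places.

Deferred-dividend DDM. At t=2 the remaining stream is a growing perpetuity with first payment D_3 = 8.22.
V_2 = D_3/(r−g) = 8.22/(0.163−0.06) = 79.8058
P₀ = V_2/(1+r)^2 = 79.8058/(1+0.163)^2 = 59.0031

R$59.00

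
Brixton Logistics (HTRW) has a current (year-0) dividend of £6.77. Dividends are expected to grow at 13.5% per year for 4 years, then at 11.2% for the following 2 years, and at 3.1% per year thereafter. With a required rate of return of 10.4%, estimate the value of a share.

Three-stage DDM. Project D₁…D_6; terminal Gordon value at t=6 with g = 0.031; discount at r = 0.104.
D_1 = 7.6839
D_2 = 8.7213
D_3 = 9.8987
D_4 = 11.2350
D_5 = 12.4933
D_6 = 13.8925
TV_6 = 14.3232/(0.104−0.031) = 196.2084
P₀ = Σ Dₜ/(1+r)ᵗ + TV_6/(1+r)^6 = 152.6945

£152.69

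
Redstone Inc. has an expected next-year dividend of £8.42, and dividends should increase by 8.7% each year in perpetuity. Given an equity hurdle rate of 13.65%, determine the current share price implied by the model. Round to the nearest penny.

Gordon growth model: P₀ = D₁/(r − g), with D₁ = 8.42 given directly.
P₀ = 8.4200 / (0.1365 − 0.087) = 8.4200 / 0.0495 = 170.1010

£170.10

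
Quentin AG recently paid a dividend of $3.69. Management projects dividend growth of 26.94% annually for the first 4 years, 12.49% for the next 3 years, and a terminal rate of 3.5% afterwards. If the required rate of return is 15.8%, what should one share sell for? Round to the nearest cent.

Three-stage DDM. Project D₁…D_7; terminal Gordon value at t=7 with g = 0.035; discount at r = 0.158.
D_1 = 4.6841
D_2 = 5.9460
D_3 = 7.5478
D_4 = 9.5812
D_5 = 10.7779
D_6 = 12.1241
D_7 = 13.6384
TV_7 = 14.1157/(0.158−0.035) = 114.7618
P₀ = Σ Dₜ/(1+r)ᵗ + TV_7/(1+r)^7 = 74.8559

$74.86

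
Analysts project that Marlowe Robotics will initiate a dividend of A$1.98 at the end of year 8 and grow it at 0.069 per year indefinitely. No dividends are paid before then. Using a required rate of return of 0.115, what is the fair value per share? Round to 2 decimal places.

A$20.09

Deferred-dividend DDM. At t=7 the remaining stream is a growing perpetuity with first payment D_8 = 1.98.
V_7 = D_8/(r−g) = 1.98/(0.115−0.069) = 43.0435
P₀ = V_7/(1+r)^7 = 43.0435/(1+0.115)^7 = 20.0902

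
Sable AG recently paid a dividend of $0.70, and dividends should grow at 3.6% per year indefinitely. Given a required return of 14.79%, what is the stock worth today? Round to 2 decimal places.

$6.48

Gordon growth model: P₀ = D₁/(r − g). D₁ = 0.70 × (1 + 0.036) = 0.7252.
P₀ = 0.7252 / (0.1479 − 0.036) = 0.7252 / 0.1119 = 6.4808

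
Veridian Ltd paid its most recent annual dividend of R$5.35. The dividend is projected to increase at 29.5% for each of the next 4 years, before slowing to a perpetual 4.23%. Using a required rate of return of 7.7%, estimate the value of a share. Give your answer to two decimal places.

R$370.57

Two-stage DDM. Project D₁…D_4 at 0.295, terminal growth 0.0423, discount at r = 0.077.
D_1 = 6.9282
D_2 = 8.9721
D_3 = 11.6188
D_4 = 15.0464
Terminal value at t=4: TV = D_5/(r−g) = 15.6829/(0.077−0.0423) = 451.9560
P₀ = 6.9282/(1+0.077)^1 + 8.9721/(1+0.077)^2 + 11.6188/(1+0.077)^3 + 15.0464/(1+0.077)^4 + 451.9560/(1+0.077)^4 = 370.5700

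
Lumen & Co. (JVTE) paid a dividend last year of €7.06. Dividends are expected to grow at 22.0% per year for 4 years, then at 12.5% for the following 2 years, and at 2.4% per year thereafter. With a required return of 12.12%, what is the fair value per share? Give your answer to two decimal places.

€159.90

Three-stage DDM. Project D₁…D_6; terminal Gordon value at t=6 with g = 0.024; discount at r = 0.1212.
D_1 = 8.6132
D_2 = 10.5081
D_3 = 12.8199
D_4 = 15.6403
D_5 = 17.5953
D_6 = 19.7947
TV_6 = 20.2698/(0.1212−0.024) = 208.5368
P₀ = Σ Dₜ/(1+r)ᵗ + TV_6/(1+r)^6 = 159.9038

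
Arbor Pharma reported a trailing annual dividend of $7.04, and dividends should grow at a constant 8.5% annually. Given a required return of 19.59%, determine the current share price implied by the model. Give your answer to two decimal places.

$68.88

Gordon growth model: P₀ = D₁/(r − g). D₁ = 7.04 × (1 + 0.085) = 7.6384.
P₀ = 7.6384 / (0.1959 − 0.085) = 7.6384 / 0.1109 = 68.8765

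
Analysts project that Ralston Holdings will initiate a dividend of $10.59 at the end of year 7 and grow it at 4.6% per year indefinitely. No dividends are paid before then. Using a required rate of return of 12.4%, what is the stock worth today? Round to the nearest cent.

Deferred-dividend DDM. At t=6 the remaining stream is a growing perpetuity with first payment D_7 = 10.59.
V_6 = D_7/(r−g) = 10.59/(0.124−0.046) = 135.7692
P₀ = V_6/(1+r)^6 = 135.7692/(1+0.124)^6 = 67.3292

$67.33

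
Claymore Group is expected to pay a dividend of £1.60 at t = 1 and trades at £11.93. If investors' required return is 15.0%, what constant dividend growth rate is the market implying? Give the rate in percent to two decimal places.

From P₀ = D₁/(r − g), the implied growth is g = r − D₁/P₀.
g = 0.15 − 1.60/11.93 = 0.15 − 0.13412 = 0.01588

1.59%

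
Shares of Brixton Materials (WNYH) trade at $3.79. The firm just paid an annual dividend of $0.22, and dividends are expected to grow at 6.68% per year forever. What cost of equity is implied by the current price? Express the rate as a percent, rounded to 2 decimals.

Rearranging the constant-growth DDM: r = D₁/P₀ + g.
D₁ = 0.22 × (1 + 0.0668) = 0.2347.
r = 0.2347 / 3.79 + 0.0668 = 0.06193 + 0.0668 = 0.12873

12.87%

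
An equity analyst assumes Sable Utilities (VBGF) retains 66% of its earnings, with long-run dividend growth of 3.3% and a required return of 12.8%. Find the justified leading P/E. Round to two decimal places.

3.58

Payout ratio b = 1 − 0.66 = 0.34.
Justified leading P/E = b/(r−g) = 0.34/(0.128−0.033) = 3.5789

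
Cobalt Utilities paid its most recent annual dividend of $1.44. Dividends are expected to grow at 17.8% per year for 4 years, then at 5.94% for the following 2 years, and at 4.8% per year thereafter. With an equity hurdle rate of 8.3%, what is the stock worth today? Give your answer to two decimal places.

$68.79

Three-stage DDM. Project D₁…D_6; terminal Gordon value at t=6 with g = 0.048; discount at r = 0.083.
D_1 = 1.6963
D_2 = 1.9983
D_3 = 2.3540
D_4 = 2.7730
D_5 = 2.9377
D_6 = 3.1122
TV_6 = 3.2616/(0.083−0.048) = 93.1873
P₀ = Σ Dₜ/(1+r)ᵗ + TV_6/(1+r)^6 = 68.7941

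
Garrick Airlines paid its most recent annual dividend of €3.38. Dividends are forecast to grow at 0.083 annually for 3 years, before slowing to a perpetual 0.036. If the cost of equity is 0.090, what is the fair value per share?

€73.61

Two-stage DDM. Project D₁…D_3 at 0.083, terminal growth 0.036, discount at r = 0.09.
D_1 = 3.6605
D_2 = 3.9644
D_3 = 4.2934
Terminal value at t=3: TV = D_4/(r−g) = 4.4480/(0.09−0.036) = 82.3698
P₀ = 3.6605/(1+0.09)^1 + 3.9644/(1+0.09)^2 + 4.2934/(1+0.09)^3 + 82.3698/(1+0.09)^3 = 73.6149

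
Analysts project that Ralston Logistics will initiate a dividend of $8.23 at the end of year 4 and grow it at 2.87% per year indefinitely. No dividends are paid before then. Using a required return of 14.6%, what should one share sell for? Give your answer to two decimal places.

$46.62

Deferred-dividend DDM. At t=3 the remaining stream is a growing perpetuity with first payment D_4 = 8.23.
V_3 = D_4/(r−g) = 8.23/(0.146−0.0287) = 70.1620
P₀ = V_3/(1+r)^3 = 70.1620/(1+0.146)^3 = 46.6174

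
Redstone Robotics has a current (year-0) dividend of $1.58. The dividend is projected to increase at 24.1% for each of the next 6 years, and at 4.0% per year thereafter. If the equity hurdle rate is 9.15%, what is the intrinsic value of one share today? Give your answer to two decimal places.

$84.14

Two-stage DDM. Project D₁…D_6 at 0.241, terminal growth 0.04, discount at r = 0.0915.
D_1 = 1.9608
D_2 = 2.4333
D_3 = 3.0198
D_4 = 3.7475
D_5 = 4.6507
D_6 = 5.7715
Terminal value at t=6: TV = D_7/(r−g) = 6.0023/(0.0915−0.04) = 116.5504
P₀ = 1.9608/(1+0.0915)^1 + 2.4333/(1+0.0915)^2 + 3.0198/(1+0.0915)^3 + 3.7475/(1+0.0915)^4 + 4.6507/(1+0.0915)^5 + 5.7715/(1+0.0915)^6 + 116.5504/(1+0.0915)^6 = 84.1405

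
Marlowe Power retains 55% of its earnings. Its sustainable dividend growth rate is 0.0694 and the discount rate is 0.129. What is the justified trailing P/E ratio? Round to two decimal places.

Payout ratio b = 1 − 0.55 = 0.45.
Justified trailing P/E = b(1+g)/(r−g) = 0.45×(1+0.0694)/(0.129−0.0694) = 8.0743

8.07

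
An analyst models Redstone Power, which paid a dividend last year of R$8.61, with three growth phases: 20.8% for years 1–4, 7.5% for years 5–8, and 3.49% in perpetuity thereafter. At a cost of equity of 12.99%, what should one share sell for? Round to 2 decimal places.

R$181.01

Three-stage DDM. Project D₁…D_8; terminal Gordon value at t=8 with g = 0.0349; discount at r = 0.1299.
D_1 = 10.4009
D_2 = 12.5643
D_3 = 15.1776
D_4 = 18.3346
D_5 = 19.7097
D_6 = 21.1879
D_7 = 22.7770
D_8 = 24.4853
TV_8 = 25.3398/(0.1299−0.0349) = 266.7347
P₀ = Σ Dₜ/(1+r)ᵗ + TV_8/(1+r)^8 = 181.0123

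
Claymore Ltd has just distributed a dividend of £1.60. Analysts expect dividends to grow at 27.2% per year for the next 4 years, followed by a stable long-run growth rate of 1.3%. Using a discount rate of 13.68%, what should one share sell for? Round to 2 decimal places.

Two-stage DDM. Project D₁…D_4 at 0.272, terminal growth 0.013, discount at r = 0.1368.
D_1 = 2.0352
D_2 = 2.5888
D_3 = 3.2929
D_4 = 4.1886
Terminal value at t=4: TV = D_5/(r−g) = 4.2430/(0.1368−0.013) = 34.2734
P₀ = 2.0352/(1+0.1368)^1 + 2.5888/(1+0.1368)^2 + 3.2929/(1+0.1368)^3 + 4.1886/(1+0.1368)^4 + 34.2734/(1+0.1368)^4 = 29.0650

£29.07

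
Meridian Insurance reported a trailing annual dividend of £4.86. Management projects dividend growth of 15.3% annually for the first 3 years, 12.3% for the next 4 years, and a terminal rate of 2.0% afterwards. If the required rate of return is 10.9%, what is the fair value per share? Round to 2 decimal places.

£104.13

Three-stage DDM. Project D₁…D_7; terminal Gordon value at t=7 with g = 0.02; discount at r = 0.109.
D_1 = 5.6036
D_2 = 6.4609
D_3 = 7.4494
D_4 = 8.3657
D_5 = 9.3947
D_6 = 10.5503
D_7 = 11.8480
TV_7 = 12.0849/(0.109−0.02) = 135.7855
P₀ = Σ Dₜ/(1+r)ᵗ + TV_7/(1+r)^7 = 104.1291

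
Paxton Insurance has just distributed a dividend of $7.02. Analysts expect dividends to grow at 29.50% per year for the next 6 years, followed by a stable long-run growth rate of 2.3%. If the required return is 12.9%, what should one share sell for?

Two-stage DDM. Project D₁…D_6 at 0.295, terminal growth 0.023, discount at r = 0.129.
D_1 = 9.0909
D_2 = 11.7727
D_3 = 15.2457
D_4 = 19.7431
D_5 = 25.5674
D_6 = 33.1097
Terminal value at t=6: TV = D_7/(r−g) = 33.8713/(0.129−0.023) = 319.5402
P₀ = 9.0909/(1+0.129)^1 + 11.7727/(1+0.129)^2 + 15.2457/(1+0.129)^3 + 19.7431/(1+0.129)^4 + 25.5674/(1+0.129)^5 + 33.1097/(1+0.129)^6 + 319.5402/(1+0.129)^6 = 224.2592

$224.26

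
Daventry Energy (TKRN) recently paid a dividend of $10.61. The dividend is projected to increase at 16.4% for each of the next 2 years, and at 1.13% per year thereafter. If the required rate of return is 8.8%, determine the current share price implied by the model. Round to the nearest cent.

$183.62

Two-stage DDM. Project D₁…D_2 at 0.164, terminal growth 0.0113, discount at r = 0.088.
D_1 = 12.3500
D_2 = 14.3754
Terminal value at t=2: TV = D_3/(r−g) = 14.5379/(0.088−0.0113) = 189.5422
P₀ = 12.3500/(1+0.088)^1 + 14.3754/(1+0.088)^2 + 189.5422/(1+0.088)^2 = 183.6162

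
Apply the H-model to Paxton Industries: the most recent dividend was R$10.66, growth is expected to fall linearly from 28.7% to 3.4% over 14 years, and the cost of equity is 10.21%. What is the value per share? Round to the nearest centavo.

R$439.08

H-model: P₀ = D₀[(1+g_L) + H(g_S−g_L)]/(r−g_L), with H = 14/2 = 7.
P₀ = 10.66 × [(1+0.034) + 7×(0.287−0.034)] / (0.1021−0.034)
   = 10.66 × 2.8050 / 0.0681 = 439.0793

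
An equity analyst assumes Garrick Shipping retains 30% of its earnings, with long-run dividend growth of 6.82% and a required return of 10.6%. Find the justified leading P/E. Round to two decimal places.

Payout ratio b = 1 − 0.30 = 0.70.
Justified leading P/E = b/(r−g) = 0.70/(0.106−0.0682) = 18.5185

18.52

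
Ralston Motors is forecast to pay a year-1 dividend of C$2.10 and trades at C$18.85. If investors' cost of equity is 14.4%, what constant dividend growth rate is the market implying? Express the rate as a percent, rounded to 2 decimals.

3.26%

From P₀ = D₁/(r − g), the implied growth is g = r − D₁/P₀.
g = 0.144 − 2.10/18.85 = 0.144 − 0.11141 = 0.03259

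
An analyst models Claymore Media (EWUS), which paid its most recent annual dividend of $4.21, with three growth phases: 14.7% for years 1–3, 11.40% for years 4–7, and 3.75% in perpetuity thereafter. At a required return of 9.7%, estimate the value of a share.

$123.06

Three-stage DDM. Project D₁…D_7; terminal Gordon value at t=7 with g = 0.0375; discount at r = 0.097.
D_1 = 4.8289
D_2 = 5.5387
D_3 = 6.3529
D_4 = 7.0771
D_5 = 7.8839
D_6 = 8.7827
D_7 = 9.7839
TV_7 = 10.1508/(0.097−0.0375) = 170.6021
P₀ = Σ Dₜ/(1+r)ᵗ + TV_7/(1+r)^7 = 123.0588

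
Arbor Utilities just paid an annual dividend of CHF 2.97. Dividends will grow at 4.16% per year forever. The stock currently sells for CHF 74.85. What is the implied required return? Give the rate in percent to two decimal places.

Rearranging the constant-growth DDM: r = D₁/P₀ + g.
D₁ = 2.97 × (1 + 0.0416) = 3.0936.
r = 3.0936 / 74.85 + 0.0416 = 0.04133 + 0.0416 = 0.08293

8.29%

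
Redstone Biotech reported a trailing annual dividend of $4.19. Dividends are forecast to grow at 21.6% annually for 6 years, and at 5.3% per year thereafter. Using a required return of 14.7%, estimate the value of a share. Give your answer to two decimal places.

$97.64

Two-stage DDM. Project D₁…D_6 at 0.216, terminal growth 0.053, discount at r = 0.147.
D_1 = 5.0950
D_2 = 6.1956
D_3 = 7.5338
D_4 = 9.1611
D_5 = 11.1399
D_6 = 13.5461
Terminal value at t=6: TV = D_7/(r−g) = 14.2641/(0.147−0.053) = 151.7456
P₀ = 5.0950/(1+0.147)^1 + 6.1956/(1+0.147)^2 + 7.5338/(1+0.147)^3 + 9.1611/(1+0.147)^4 + 11.1399/(1+0.147)^5 + 13.5461/(1+0.147)^6 + 151.7456/(1+0.147)^6 = 97.6371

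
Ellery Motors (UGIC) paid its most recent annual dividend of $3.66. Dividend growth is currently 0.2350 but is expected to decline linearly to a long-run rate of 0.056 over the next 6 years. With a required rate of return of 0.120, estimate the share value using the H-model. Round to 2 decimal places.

$91.10

H-model: P₀ = D₀[(1+g_L) + H(g_S−g_L)]/(r−g_L), with H = 6/2 = 3.
P₀ = 3.66 × [(1+0.056) + 3×(0.235−0.056)] / (0.12−0.056)
   = 3.66 × 1.5930 / 0.064 = 91.0997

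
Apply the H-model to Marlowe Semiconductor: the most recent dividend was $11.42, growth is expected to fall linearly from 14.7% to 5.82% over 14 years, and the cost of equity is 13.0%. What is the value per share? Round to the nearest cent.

H-model: P₀ = D₀[(1+g_L) + H(g_S−g_L)]/(r−g_L), with H = 14/2 = 7.
P₀ = 11.42 × [(1+0.0582) + 7×(0.147−0.0582)] / (0.13−0.0582)
   = 11.42 × 1.6798 / 0.0718 = 267.1771

$267.18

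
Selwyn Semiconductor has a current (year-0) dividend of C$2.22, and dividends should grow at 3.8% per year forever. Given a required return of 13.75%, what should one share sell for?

C$23.16

Gordon growth model: P₀ = D₁/(r − g). D₁ = 2.22 × (1 + 0.038) = 2.3044.
P₀ = 2.3044 / (0.1375 − 0.038) = 2.3044 / 0.0995 = 23.1594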